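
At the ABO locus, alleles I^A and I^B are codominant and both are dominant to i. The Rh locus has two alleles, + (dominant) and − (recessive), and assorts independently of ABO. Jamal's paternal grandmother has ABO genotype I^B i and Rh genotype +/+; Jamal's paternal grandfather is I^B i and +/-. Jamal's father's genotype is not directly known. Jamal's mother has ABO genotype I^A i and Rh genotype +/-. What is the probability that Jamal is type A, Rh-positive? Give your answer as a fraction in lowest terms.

7/32

Jamal's father's ABO genotype from I^B i × I^B i: 1/4 I^B I^B, 1/2 I^B i, 1/4 i i.
Crossing each possibility with the mother I^A i and summing P(type A): 1/4·0 + 1/2·1/4 + 1/4·1/2 = 1/4.
Similarly for Rh via the father's Rh distribution: P(Rh+) = 7/8.
Independent loci: 1/4 × 7/8 = 7/32.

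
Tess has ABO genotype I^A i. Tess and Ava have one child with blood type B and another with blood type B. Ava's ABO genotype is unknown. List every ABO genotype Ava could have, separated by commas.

I^A I^B, I^B I^B, I^B i

For each candidate genotype of Ava, check whether crossing it with I^A i can produce every observed child phenotype.
  I^A I^A → possible child types {A} ✗
  I^A I^B → possible child types {A, B, AB} ✓
  I^A i → possible child types {O, A} ✗
  I^B I^B → possible child types {B, AB} ✓
  I^B i → possible child types {O, A, B, AB} ✓
  i i → possible child types {O, A} ✗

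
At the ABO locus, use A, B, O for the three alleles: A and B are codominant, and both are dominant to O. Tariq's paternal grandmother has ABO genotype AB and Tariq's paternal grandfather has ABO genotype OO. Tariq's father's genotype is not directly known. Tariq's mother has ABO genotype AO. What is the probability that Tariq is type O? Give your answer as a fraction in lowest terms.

Tariq's father's ABO genotype from AB × OO: 1/2 AO, 1/2 BO.
Crossing each possibility with the mother AO and summing P(type O): 1/2·1/4 + 1/2·1/4 = 1/4.

1/4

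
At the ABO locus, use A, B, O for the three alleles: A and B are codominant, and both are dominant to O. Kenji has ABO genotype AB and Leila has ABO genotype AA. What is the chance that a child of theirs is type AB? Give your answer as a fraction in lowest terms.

1/2

ABO cross AB × AA → offspring phenotypes: 1/2 A, 1/2 AB.
So P(type AB) = 1/2.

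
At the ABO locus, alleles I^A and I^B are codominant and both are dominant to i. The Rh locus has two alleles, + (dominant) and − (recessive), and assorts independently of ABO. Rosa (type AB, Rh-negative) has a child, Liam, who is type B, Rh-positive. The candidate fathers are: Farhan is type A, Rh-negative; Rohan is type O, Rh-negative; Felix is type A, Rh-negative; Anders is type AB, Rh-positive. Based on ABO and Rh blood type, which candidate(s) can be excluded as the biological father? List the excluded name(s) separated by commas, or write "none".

A candidate is excluded only if no genotype consistent with his phenotype could produce a type B, Rh-positive child with a type AB, Rh-negative mother.
Farhan (type A, Rh-): no genotype consistent with that phenotype can produce a type-B Rh+ child with a type-AB mother.
Rohan (type O, Rh-): no genotype consistent with that phenotype can produce a type-B Rh+ child with a type-AB mother.
Felix (type A, Rh-): no genotype consistent with that phenotype can produce a type-B Rh+ child with a type-AB mother.

Farhan, Rohan, Felix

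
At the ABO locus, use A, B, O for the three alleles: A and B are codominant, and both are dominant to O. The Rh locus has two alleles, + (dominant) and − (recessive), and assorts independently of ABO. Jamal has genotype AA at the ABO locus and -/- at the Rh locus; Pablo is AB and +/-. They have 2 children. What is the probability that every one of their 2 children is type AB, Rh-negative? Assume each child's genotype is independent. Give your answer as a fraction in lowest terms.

ABO cross AA × AB → 1/2 A, 1/2 AB.
Rh cross -/- × +/- → 1/2 Rh+, 1/2 Rh-; so P(type AB, Rh-negative) = 1/2 × 1/2 = 1/4 per child.
All 2 independent: (1/4)^2 = 1/16.

1/16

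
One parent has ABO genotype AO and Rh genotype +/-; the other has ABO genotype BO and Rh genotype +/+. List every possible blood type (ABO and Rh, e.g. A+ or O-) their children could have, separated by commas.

O+, A+, B+, AB+

Gametes from AO × BO give offspring ABO genotypes AB, AO, BO, OO, i.e. phenotypes O, A, B, AB.
Rh cross +/- × +/+ → phenotypes Rh+.
Combining independently: O+, A+, B+, AB+.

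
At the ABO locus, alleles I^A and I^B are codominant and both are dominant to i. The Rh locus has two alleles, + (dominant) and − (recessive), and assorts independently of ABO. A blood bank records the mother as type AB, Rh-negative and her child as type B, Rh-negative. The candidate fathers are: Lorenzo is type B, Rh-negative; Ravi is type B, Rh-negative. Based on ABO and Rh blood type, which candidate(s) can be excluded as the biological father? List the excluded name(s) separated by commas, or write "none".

none

A candidate is excluded only if no genotype consistent with his phenotype could produce a type B, Rh-negative child with a type AB, Rh-negative mother.
Every candidate has at least one consistent genotype combination, so none can be excluded.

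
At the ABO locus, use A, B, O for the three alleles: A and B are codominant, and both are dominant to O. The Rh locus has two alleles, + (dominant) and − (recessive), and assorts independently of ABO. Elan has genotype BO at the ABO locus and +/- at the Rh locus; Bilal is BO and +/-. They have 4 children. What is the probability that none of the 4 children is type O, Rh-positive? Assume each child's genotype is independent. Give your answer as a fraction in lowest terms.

28561/65536

ABO cross BO × BO → 1/4 O, 3/4 B.
Rh cross +/- × +/- → 3/4 Rh+, 1/4 Rh-; so P(type O, Rh-positive) = 1/4 × 3/4 = 3/16 per child.
P(not type O, Rh-positive) = 13/16 for one child; (13/16)^4 = 28561/65536.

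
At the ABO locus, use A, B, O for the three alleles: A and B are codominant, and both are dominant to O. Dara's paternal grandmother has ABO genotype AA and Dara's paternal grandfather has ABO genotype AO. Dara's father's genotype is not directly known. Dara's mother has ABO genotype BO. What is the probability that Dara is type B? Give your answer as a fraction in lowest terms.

1/8

Dara's father's ABO genotype from AA × AO: 1/2 AA, 1/2 AO.
Crossing each possibility with the mother BO and summing P(type B): 1/2·0 + 1/2·1/4 = 1/8.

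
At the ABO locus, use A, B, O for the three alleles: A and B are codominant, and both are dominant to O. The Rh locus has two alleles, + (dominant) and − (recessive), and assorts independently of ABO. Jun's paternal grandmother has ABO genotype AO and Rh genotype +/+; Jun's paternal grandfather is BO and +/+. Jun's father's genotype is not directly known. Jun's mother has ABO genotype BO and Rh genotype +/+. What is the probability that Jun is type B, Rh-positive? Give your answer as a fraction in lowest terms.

Jun's father's ABO genotype from AO × BO: 1/4 AB, 1/4 AO, 1/4 BO, 1/4 OO.
Crossing each possibility with the mother BO and summing P(type B): 1/4·1/2 + 1/4·1/4 + 1/4·3/4 + 1/4·1/2 = 1/2.
Similarly for Rh via the father's Rh distribution: P(Rh+) = 1.
Independent loci: 1/2 × 1 = 1/2.

1/2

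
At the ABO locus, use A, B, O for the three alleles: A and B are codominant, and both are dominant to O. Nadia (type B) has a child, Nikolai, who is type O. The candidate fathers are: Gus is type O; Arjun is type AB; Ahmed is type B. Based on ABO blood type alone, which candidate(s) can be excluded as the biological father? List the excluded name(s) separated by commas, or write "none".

Arjun

A candidate is excluded only if no genotype consistent with his phenotype could produce a type O child with a type B mother.
Arjun (type AB): no genotype consistent with that phenotype can produce a type-O child with a type-B mother.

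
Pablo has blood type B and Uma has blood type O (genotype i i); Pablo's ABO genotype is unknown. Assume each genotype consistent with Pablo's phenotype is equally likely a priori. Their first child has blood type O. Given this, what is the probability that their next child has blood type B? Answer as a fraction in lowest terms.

Possible genotypes: Pablo ∈ {I^B I^B, I^B i}; Uma ∈ {i i}.
Weight each parental genotype pair by prior × P(type-O child):
  I^B i × i i: posterior weight 1; P(next child type B) = 1/2.
Weighted sum = 1/2.

1/2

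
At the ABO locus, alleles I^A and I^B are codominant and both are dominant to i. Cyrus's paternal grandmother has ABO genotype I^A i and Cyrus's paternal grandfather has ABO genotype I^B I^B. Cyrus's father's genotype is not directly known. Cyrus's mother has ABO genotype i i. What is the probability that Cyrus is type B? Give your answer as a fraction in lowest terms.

1/2

Cyrus's father's ABO genotype from I^A i × I^B I^B: 1/2 I^A I^B, 1/2 I^B i.
Crossing each possibility with the mother i i and summing P(type B): 1/2·1/2 + 1/2·1/2 = 1/2.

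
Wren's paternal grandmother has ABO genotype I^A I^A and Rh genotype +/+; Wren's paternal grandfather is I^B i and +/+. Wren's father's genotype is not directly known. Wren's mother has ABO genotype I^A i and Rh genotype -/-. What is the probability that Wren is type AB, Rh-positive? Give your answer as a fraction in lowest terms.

1/8

Wren's father's ABO genotype from I^A I^A × I^B i: 1/2 I^A I^B, 1/2 I^A i.
Crossing each possibility with the mother I^A i and summing P(type AB): 1/2·1/4 + 1/2·0 = 1/8.
Similarly for Rh via the father's Rh distribution: P(Rh+) = 1.
Independent loci: 1/8 × 1 = 1/8.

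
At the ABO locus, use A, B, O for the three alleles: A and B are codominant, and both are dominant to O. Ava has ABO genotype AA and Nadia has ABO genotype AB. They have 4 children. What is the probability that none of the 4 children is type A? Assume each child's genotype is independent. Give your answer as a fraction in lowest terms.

1/16

ABO cross AA × AB → 1/2 A, 1/2 AB.
So P(type A) = 1/2 per child.
P(not type A) = 1/2 for one child; (1/2)^4 = 1/16.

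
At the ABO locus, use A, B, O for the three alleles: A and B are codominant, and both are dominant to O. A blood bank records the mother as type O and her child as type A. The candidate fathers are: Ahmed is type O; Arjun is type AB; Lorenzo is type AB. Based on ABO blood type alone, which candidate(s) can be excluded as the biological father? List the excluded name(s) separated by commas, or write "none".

A candidate is excluded only if no genotype consistent with his phenotype could produce a type A child with a type O mother.
Ahmed (type O): no genotype consistent with that phenotype can produce a type-A child with a type-O mother.

Ahmed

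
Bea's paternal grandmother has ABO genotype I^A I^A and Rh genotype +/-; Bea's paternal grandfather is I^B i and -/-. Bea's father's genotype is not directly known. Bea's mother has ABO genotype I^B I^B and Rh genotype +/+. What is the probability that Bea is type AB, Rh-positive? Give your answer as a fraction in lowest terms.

Bea's father's ABO genotype from I^A I^A × I^B i: 1/2 I^A I^B, 1/2 I^A i.
Crossing each possibility with the mother I^B I^B and summing P(type AB): 1/2·1/2 + 1/2·1/2 = 1/2.
Similarly for Rh via the father's Rh distribution: P(Rh+) = 1.
Independent loci: 1/2 × 1 = 1/2.

1/2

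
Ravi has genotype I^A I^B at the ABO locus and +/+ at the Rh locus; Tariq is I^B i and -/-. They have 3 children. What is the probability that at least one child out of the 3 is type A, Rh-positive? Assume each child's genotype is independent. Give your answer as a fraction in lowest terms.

37/64

ABO cross I^A I^B × I^B i → 1/4 A, 1/2 B, 1/4 AB.
Rh cross +/+ × -/- → 1 Rh+; so P(type A, Rh-positive) = 1/4 × 1 = 1/4 per child.
P(none) = (3/4)^3 = 27/64; P(at least one) = 1 − 27/64 = 37/64.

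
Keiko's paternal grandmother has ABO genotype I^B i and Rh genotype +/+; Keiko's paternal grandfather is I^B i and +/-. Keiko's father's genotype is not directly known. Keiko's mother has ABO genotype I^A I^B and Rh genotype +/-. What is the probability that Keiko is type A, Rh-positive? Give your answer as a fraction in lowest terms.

7/32

Keiko's father's ABO genotype from I^B i × I^B i: 1/4 I^B I^B, 1/2 I^B i, 1/4 i i.
Crossing each possibility with the mother I^A I^B and summing P(type A): 1/4·0 + 1/2·1/4 + 1/4·1/2 = 1/4.
Similarly for Rh via the father's Rh distribution: P(Rh+) = 7/8.
Independent loci: 1/4 × 7/8 = 7/32.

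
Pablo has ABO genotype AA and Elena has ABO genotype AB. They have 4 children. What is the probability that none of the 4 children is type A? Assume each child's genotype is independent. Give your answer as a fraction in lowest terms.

1/16

ABO cross AA × AB → 1/2 A, 1/2 AB.
So P(type A) = 1/2 per child.
P(not type A) = 1/2 for one child; (1/2)^4 = 1/16.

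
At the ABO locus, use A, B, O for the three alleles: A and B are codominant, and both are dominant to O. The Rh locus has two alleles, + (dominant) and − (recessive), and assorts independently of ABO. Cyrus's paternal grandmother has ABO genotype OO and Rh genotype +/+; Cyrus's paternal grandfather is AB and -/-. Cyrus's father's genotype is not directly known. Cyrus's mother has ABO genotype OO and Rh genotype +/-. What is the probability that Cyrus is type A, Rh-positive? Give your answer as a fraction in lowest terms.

Cyrus's father's ABO genotype from OO × AB: 1/2 AO, 1/2 BO.
Crossing each possibility with the mother OO and summing P(type A): 1/2·1/2 + 1/2·0 = 1/4.
Similarly for Rh via the father's Rh distribution: P(Rh+) = 3/4.
Independent loci: 1/4 × 3/4 = 3/16.

3/16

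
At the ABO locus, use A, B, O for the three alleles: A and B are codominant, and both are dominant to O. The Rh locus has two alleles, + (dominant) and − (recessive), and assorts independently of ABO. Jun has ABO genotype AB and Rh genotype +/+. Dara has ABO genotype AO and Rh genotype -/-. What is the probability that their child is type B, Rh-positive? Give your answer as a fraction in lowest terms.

ABO cross AB × AO → offspring phenotypes: 1/2 A, 1/4 B, 1/4 AB.
Rh cross +/+ × -/- → 1 Rh+.
Independent loci: P(type B, Rh-positive) = 1/4 × 1 = 1/4.

1/4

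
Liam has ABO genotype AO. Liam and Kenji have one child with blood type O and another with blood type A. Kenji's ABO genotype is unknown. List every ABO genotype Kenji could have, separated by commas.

AO, BO, OO

For each candidate genotype of Kenji, check whether crossing it with AO can produce every observed child phenotype.
  AA → possible child types {A} ✗
  AB → possible child types {A, B, AB} ✗
  AO → possible child types {O, A} ✓
  BB → possible child types {B, AB} ✗
  BO → possible child types {O, A, B, AB} ✓
  OO → possible child types {O, A} ✓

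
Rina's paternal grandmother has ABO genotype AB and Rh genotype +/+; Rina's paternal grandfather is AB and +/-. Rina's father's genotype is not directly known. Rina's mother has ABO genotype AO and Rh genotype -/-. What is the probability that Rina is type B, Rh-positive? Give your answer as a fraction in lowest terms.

Rina's father's ABO genotype from AB × AB: 1/4 AA, 1/2 AB, 1/4 BB.
Crossing each possibility with the mother AO and summing P(type B): 1/4·0 + 1/2·1/4 + 1/4·1/2 = 1/4.
Similarly for Rh via the father's Rh distribution: P(Rh+) = 3/4.
Independent loci: 1/4 × 3/4 = 3/16.

3/16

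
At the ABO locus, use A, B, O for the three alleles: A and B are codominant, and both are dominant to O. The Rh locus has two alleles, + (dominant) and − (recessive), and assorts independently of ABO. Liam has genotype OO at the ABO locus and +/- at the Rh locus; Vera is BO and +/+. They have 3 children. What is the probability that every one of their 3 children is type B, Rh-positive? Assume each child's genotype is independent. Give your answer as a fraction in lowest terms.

ABO cross OO × BO → 1/2 O, 1/2 B.
Rh cross +/- × +/+ → 1 Rh+; so P(type B, Rh-positive) = 1/2 × 1 = 1/2 per child.
All 3 independent: (1/2)^3 = 1/8.

1/8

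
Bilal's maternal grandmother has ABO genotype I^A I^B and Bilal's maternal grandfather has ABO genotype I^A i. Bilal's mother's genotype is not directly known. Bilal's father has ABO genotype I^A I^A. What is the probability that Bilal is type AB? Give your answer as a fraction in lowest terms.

Bilal's mother's ABO genotype from I^A I^B × I^A i: 1/4 I^A I^A, 1/4 I^A I^B, 1/4 I^A i, 1/4 I^B i.
Crossing each possibility with the father I^A I^A and summing P(type AB): 1/4·0 + 1/4·1/2 + 1/4·0 + 1/4·1/2 = 1/4.

1/4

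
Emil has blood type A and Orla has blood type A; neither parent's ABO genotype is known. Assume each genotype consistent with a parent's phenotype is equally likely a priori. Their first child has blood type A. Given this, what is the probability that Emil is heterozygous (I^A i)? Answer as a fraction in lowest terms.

7/15

Possible genotypes: Emil ∈ {I^A I^A, I^A i}; Orla ∈ {I^A I^A, I^A i}.
Weight each parental genotype pair by prior × P(type-A child):
  I^A I^A × I^A I^A: posterior weight 4/15.
  I^A I^A × I^A i: posterior weight 4/15.
  I^A i × I^A I^A: posterior weight 4/15.
  I^A i × I^A i: posterior weight 1/5.
Sum the posterior weight over pairs where Emil is I^A i: 7/15.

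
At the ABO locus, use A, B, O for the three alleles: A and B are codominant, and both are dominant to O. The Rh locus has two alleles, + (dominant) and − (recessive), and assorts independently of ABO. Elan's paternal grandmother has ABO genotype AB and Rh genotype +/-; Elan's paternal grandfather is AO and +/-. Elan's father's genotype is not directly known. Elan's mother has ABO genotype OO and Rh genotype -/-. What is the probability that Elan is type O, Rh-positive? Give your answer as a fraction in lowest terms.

1/8

Elan's father's ABO genotype from AB × AO: 1/4 AA, 1/4 AB, 1/4 AO, 1/4 BO.
Crossing each possibility with the mother OO and summing P(type O): 1/4·0 + 1/4·0 + 1/4·1/2 + 1/4·1/2 = 1/4.
Similarly for Rh via the father's Rh distribution: P(Rh+) = 1/2.
Independent loci: 1/4 × 1/2 = 1/8.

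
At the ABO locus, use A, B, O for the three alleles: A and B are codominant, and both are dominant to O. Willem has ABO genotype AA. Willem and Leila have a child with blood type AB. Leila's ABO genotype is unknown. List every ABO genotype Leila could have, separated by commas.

AB, BB, BO

For each candidate genotype of Leila, check whether crossing it with AA can produce every observed child phenotype.
  AA → possible child types {A} ✗
  AB → possible child types {A, AB} ✓
  AO → possible child types {A} ✗
  BB → possible child types {AB} ✓
  BO → possible child types {A, AB} ✓
  OO → possible child types {A} ✗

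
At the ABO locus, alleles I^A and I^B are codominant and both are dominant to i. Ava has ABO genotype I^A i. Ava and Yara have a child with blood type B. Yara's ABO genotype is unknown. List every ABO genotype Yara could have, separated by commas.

For each candidate genotype of Yara, check whether crossing it with I^A i can produce every observed child phenotype.
  I^A I^A → possible child types {A} ✗
  I^A I^B → possible child types {A, B, AB} ✓
  I^A i → possible child types {O, A} ✗
  I^B I^B → possible child types {B, AB} ✓
  I^B i → possible child types {O, A, B, AB} ✓
  i i → possible child types {O, A} ✗

I^A I^B, I^B I^B, I^B i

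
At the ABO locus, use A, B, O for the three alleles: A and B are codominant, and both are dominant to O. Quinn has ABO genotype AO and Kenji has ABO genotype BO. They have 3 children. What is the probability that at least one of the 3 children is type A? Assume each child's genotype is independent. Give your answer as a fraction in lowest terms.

37/64

ABO cross AO × BO → 1/4 O, 1/4 A, 1/4 B, 1/4 AB.
So P(type A) = 1/4 per child.
P(none) = (3/4)^3 = 27/64; P(at least one) = 1 − 27/64 = 37/64.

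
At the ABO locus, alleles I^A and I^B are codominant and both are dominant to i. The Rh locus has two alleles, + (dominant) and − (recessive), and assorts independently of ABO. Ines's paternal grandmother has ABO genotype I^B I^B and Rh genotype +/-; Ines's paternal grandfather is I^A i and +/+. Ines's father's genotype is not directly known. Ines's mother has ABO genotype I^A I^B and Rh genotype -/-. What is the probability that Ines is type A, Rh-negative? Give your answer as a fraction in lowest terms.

Ines's father's ABO genotype from I^B I^B × I^A i: 1/2 I^A I^B, 1/2 I^B i.
Crossing each possibility with the mother I^A I^B and summing P(type A): 1/2·1/4 + 1/2·1/4 = 1/4.
Similarly for Rh via the father's Rh distribution: P(Rh-) = 1/4.
Independent loci: 1/4 × 1/4 = 1/16.

1/16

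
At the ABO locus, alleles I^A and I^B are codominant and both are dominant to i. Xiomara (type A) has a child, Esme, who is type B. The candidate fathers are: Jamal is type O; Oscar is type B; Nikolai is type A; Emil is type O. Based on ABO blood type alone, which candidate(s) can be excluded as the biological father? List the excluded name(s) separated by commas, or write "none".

Jamal, Nikolai, Emil

A candidate is excluded only if no genotype consistent with his phenotype could produce a type B child with a type A mother.
Jamal (type O): no genotype consistent with that phenotype can produce a type-B child with a type-A mother.
Nikolai (type A): no genotype consistent with that phenotype can produce a type-B child with a type-A mother.
Emil (type O): no genotype consistent with that phenotype can produce a type-B child with a type-A mother.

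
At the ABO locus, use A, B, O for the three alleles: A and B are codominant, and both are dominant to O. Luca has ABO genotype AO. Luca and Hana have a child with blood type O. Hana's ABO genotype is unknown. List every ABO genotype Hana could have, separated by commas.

For each candidate genotype of Hana, check whether crossing it with AO can produce every observed child phenotype.
  AA → possible child types {A} ✗
  AB → possible child types {A, B, AB} ✗
  AO → possible child types {O, A} ✓
  BB → possible child types {B, AB} ✗
  BO → possible child types {O, A, B, AB} ✓
  OO → possible child types {O, A} ✓

AO, BO, OO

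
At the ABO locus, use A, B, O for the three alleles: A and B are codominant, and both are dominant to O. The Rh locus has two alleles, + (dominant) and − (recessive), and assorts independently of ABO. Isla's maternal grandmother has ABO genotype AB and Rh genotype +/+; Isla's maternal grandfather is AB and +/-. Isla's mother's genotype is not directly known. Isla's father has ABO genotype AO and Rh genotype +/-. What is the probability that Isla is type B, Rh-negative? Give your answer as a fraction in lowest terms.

Isla's mother's ABO genotype from AB × AB: 1/4 AA, 1/2 AB, 1/4 BB.
Crossing each possibility with the father AO and summing P(type B): 1/4·0 + 1/2·1/4 + 1/4·1/2 = 1/4.
Similarly for Rh via the mother's Rh distribution: P(Rh-) = 1/8.
Independent loci: 1/4 × 1/8 = 1/32.

1/32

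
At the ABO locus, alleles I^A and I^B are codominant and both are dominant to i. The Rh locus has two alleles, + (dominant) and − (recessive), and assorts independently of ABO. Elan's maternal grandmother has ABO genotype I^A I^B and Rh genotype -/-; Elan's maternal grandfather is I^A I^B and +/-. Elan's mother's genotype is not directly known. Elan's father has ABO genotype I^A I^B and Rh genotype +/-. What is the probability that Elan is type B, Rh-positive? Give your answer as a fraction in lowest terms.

Elan's mother's ABO genotype from I^A I^B × I^A I^B: 1/4 I^A I^A, 1/2 I^A I^B, 1/4 I^B I^B.
Crossing each possibility with the father I^A I^B and summing P(type B): 1/4·0 + 1/2·1/4 + 1/4·1/2 = 1/4.
Similarly for Rh via the mother's Rh distribution: P(Rh+) = 5/8.
Independent loci: 1/4 × 5/8 = 5/32.

5/32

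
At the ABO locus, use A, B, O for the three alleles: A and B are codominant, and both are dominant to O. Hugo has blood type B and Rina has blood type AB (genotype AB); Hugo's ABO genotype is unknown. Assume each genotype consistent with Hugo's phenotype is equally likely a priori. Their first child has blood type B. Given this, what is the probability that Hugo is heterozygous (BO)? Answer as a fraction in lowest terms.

Possible genotypes: Hugo ∈ {BB, BO}; Rina ∈ {AB}.
Weight each parental genotype pair by prior × P(type-B child):
  BB × AB: posterior weight 1/2.
  BO × AB: posterior weight 1/2.
Sum the posterior weight over pairs where Hugo is BO: 1/2.

1/2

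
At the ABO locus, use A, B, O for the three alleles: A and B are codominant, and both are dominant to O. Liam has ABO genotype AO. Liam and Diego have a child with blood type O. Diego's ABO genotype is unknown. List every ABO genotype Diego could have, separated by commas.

AO, BO, OO

For each candidate genotype of Diego, check whether crossing it with AO can produce every observed child phenotype.
  AA → possible child types {A} ✗
  AB → possible child types {A, B, AB} ✗
  AO → possible child types {O, A} ✓
  BB → possible child types {B, AB} ✗
  BO → possible child types {O, A, B, AB} ✓
  OO → possible child types {O, A} ✓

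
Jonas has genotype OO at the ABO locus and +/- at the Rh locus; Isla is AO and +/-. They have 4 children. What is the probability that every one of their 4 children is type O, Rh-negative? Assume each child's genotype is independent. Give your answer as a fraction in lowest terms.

1/4096

ABO cross OO × AO → 1/2 O, 1/2 A.
Rh cross +/- × +/- → 3/4 Rh+, 1/4 Rh-; so P(type O, Rh-negative) = 1/2 × 1/4 = 1/8 per child.
All 4 independent: (1/8)^4 = 1/4096.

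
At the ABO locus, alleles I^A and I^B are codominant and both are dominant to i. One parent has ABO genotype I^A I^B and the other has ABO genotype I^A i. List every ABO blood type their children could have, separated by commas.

Gametes from I^A I^B × I^A i give offspring ABO genotypes I^A I^A, I^A I^B, I^A i, I^B i, i.e. phenotypes A, B, AB.

A, B, AB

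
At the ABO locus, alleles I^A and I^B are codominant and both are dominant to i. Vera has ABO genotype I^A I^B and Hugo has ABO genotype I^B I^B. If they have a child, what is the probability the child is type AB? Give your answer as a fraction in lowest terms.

ABO cross I^A I^B × I^B I^B → offspring phenotypes: 1/2 B, 1/2 AB.
So P(type AB) = 1/2.

1/2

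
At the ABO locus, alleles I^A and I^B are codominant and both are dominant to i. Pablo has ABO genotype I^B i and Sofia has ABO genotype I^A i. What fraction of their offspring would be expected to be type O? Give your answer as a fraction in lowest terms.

ABO cross I^B i × I^A i → offspring phenotypes: 1/4 O, 1/4 A, 1/4 B, 1/4 AB.
So P(type O) = 1/4.

1/4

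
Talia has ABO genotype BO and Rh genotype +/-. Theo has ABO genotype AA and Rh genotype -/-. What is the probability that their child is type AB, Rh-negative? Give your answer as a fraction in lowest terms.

ABO cross BO × AA → offspring phenotypes: 1/2 A, 1/2 AB.
Rh cross +/- × -/- → 1/2 Rh+, 1/2 Rh-.
Independent loci: P(type AB, Rh-negative) = 1/2 × 1/2 = 1/4.

1/4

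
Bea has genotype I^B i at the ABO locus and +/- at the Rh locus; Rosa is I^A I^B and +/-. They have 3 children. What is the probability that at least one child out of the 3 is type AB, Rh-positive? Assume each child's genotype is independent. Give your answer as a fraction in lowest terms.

ABO cross I^B i × I^A I^B → 1/4 A, 1/2 B, 1/4 AB.
Rh cross +/- × +/- → 3/4 Rh+, 1/4 Rh-; so P(type AB, Rh-positive) = 1/4 × 3/4 = 3/16 per child.
P(none) = (13/16)^3 = 2197/4096; P(at least one) = 1 − 2197/4096 = 1899/4096.

1899/4096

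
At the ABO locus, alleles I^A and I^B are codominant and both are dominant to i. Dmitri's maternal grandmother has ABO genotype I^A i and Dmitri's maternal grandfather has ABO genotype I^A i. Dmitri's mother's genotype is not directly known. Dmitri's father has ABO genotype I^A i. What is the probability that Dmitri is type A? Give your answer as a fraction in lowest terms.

3/4

Dmitri's mother's ABO genotype from I^A i × I^A i: 1/4 I^A I^A, 1/2 I^A i, 1/4 i i.
Crossing each possibility with the father I^A i and summing P(type A): 1/4·1 + 1/2·3/4 + 1/4·1/2 = 3/4.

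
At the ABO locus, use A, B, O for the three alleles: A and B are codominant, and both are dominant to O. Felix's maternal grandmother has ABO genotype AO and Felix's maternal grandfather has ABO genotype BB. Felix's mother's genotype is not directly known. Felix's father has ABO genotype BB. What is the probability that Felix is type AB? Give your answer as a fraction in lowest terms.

Felix's mother's ABO genotype from AO × BB: 1/2 AB, 1/2 BO.
Crossing each possibility with the father BB and summing P(type AB): 1/2·1/2 + 1/2·0 = 1/4.

1/4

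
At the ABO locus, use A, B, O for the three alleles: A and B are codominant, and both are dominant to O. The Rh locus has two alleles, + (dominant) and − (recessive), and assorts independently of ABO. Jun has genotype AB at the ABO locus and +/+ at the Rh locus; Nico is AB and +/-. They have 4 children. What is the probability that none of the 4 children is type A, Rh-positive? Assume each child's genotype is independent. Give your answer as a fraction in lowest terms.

81/256

ABO cross AB × AB → 1/4 A, 1/4 B, 1/2 AB.
Rh cross +/+ × +/- → 1 Rh+; so P(type A, Rh-positive) = 1/4 × 1 = 1/4 per child.
P(not type A, Rh-positive) = 3/4 for one child; (3/4)^4 = 81/256.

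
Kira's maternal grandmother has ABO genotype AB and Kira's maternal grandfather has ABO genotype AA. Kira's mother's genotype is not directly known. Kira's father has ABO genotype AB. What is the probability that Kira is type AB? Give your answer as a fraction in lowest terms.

Kira's mother's ABO genotype from AB × AA: 1/2 AA, 1/2 AB.
Crossing each possibility with the father AB and summing P(type AB): 1/2·1/2 + 1/2·1/2 = 1/2.

1/2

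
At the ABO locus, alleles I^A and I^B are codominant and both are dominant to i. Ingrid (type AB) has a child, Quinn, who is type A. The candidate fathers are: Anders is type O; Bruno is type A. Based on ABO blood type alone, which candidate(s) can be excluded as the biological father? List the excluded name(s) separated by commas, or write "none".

none

A candidate is excluded only if no genotype consistent with his phenotype could produce a type A child with a type AB mother.
Every candidate has at least one consistent genotype combination, so none can be excluded.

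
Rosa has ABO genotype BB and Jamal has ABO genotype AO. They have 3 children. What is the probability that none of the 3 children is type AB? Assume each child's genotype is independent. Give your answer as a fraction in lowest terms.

1/8

ABO cross BB × AO → 1/2 B, 1/2 AB.
So P(type AB) = 1/2 per child.
P(not type AB) = 1/2 for one child; (1/2)^3 = 1/8.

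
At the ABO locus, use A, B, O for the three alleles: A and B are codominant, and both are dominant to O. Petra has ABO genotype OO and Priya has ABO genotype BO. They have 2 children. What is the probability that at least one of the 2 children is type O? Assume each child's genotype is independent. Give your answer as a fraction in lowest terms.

3/4

ABO cross OO × BO → 1/2 O, 1/2 B.
So P(type O) = 1/2 per child.
P(none) = (1/2)^2 = 1/4; P(at least one) = 1 − 1/4 = 3/4.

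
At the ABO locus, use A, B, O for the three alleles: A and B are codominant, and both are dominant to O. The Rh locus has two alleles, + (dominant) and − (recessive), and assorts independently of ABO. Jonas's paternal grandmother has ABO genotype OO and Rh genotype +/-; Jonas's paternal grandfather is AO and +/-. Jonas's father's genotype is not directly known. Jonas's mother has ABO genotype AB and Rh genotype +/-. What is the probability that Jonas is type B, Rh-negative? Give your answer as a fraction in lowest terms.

Jonas's father's ABO genotype from OO × AO: 1/2 AO, 1/2 OO.
Crossing each possibility with the mother AB and summing P(type B): 1/2·1/4 + 1/2·1/2 = 3/8.
Similarly for Rh via the father's Rh distribution: P(Rh-) = 1/4.
Independent loci: 3/8 × 1/4 = 3/32.

3/32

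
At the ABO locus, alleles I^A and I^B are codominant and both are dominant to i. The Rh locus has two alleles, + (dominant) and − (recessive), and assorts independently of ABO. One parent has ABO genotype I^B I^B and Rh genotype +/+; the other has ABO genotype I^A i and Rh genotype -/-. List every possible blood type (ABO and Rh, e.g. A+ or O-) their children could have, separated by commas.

Gametes from I^B I^B × I^A i give offspring ABO genotypes I^A I^B, I^B i, i.e. phenotypes B, AB.
Rh cross +/+ × -/- → phenotypes Rh+.
Combining independently: B+, AB+.

B+, AB+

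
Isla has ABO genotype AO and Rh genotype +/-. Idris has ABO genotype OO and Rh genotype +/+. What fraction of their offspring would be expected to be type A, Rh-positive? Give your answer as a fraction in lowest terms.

ABO cross AO × OO → offspring phenotypes: 1/2 O, 1/2 A.
Rh cross +/- × +/+ → 1 Rh+.
Independent loci: P(type A, Rh-positive) = 1/2 × 1 = 1/2.

1/2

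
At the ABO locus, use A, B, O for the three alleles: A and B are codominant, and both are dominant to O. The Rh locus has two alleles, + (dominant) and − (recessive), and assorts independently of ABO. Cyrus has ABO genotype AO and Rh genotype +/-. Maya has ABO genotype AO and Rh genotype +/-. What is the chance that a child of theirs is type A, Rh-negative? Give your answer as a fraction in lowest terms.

3/16

ABO cross AO × AO → offspring phenotypes: 1/4 O, 3/4 A.
Rh cross +/- × +/- → 3/4 Rh+, 1/4 Rh-.
Independent loci: P(type A, Rh-negative) = 3/4 × 1/4 = 3/16.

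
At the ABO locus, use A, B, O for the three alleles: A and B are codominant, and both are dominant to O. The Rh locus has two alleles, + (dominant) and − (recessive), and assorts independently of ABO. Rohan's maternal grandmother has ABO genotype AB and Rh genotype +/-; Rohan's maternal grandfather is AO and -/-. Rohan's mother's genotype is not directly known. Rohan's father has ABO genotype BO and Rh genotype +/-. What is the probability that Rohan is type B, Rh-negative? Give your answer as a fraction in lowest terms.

9/64

Rohan's mother's ABO genotype from AB × AO: 1/4 AA, 1/4 AB, 1/4 AO, 1/4 BO.
Crossing each possibility with the father BO and summing P(type B): 1/4·0 + 1/4·1/2 + 1/4·1/4 + 1/4·3/4 = 3/8.
Similarly for Rh via the mother's Rh distribution: P(Rh-) = 3/8.
Independent loci: 3/8 × 3/8 = 9/64.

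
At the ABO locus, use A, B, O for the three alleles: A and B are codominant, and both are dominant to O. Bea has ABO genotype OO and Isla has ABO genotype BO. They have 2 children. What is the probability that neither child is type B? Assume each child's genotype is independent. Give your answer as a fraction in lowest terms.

ABO cross OO × BO → 1/2 O, 1/2 B.
So P(type B) = 1/2 per child.
P(not type B) = 1/2 for one child; (1/2)^2 = 1/4.

1/4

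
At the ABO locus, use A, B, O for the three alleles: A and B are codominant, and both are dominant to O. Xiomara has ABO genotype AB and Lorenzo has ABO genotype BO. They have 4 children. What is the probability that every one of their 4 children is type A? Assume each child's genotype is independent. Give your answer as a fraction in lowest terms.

ABO cross AB × BO → 1/4 A, 1/2 B, 1/4 AB.
So P(type A) = 1/4 per child.
All 4 independent: (1/4)^4 = 1/256.

1/256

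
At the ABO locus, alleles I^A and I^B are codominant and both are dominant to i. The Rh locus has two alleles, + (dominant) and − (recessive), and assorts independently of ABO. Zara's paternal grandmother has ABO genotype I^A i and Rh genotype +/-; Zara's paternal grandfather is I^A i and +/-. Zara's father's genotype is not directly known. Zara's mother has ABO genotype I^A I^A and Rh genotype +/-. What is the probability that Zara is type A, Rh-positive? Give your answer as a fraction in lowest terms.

3/4

Zara's father's ABO genotype from I^A i × I^A i: 1/4 I^A I^A, 1/2 I^A i, 1/4 i i.
Crossing each possibility with the mother I^A I^A and summing P(type A): 1/4·1 + 1/2·1 + 1/4·1 = 1.
Similarly for Rh via the father's Rh distribution: P(Rh+) = 3/4.
Independent loci: 1 × 3/4 = 3/4.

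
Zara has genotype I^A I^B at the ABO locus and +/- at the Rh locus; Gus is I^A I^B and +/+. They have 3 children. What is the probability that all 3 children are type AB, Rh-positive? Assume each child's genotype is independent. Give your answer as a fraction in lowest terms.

ABO cross I^A I^B × I^A I^B → 1/4 A, 1/4 B, 1/2 AB.
Rh cross +/- × +/+ → 1 Rh+; so P(type AB, Rh-positive) = 1/2 × 1 = 1/2 per child.
All 3 independent: (1/2)^3 = 1/8.

1/8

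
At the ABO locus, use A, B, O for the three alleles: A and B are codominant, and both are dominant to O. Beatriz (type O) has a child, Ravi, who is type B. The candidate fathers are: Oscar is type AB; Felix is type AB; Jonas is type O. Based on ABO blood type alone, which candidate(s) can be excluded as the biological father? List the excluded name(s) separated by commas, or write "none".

A candidate is excluded only if no genotype consistent with his phenotype could produce a type B child with a type O mother.
Jonas (type O): no genotype consistent with that phenotype can produce a type-B child with a type-O mother.

Jonas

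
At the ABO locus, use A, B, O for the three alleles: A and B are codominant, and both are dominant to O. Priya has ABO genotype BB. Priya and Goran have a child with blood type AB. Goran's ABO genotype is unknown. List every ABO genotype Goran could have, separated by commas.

For each candidate genotype of Goran, check whether crossing it with BB can produce every observed child phenotype.
  AA → possible child types {AB} ✓
  AB → possible child types {B, AB} ✓
  AO → possible child types {B, AB} ✓
  BB → possible child types {B} ✗
  BO → possible child types {B} ✗
  OO → possible child types {B} ✗

AA, AB, AO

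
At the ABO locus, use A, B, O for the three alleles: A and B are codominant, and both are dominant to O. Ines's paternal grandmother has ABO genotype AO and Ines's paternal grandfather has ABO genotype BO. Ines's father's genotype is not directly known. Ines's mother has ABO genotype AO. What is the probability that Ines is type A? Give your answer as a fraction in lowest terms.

1/2

Ines's father's ABO genotype from AO × BO: 1/4 AB, 1/4 AO, 1/4 BO, 1/4 OO.
Crossing each possibility with the mother AO and summing P(type A): 1/4·1/2 + 1/4·3/4 + 1/4·1/4 + 1/4·1/2 = 1/2.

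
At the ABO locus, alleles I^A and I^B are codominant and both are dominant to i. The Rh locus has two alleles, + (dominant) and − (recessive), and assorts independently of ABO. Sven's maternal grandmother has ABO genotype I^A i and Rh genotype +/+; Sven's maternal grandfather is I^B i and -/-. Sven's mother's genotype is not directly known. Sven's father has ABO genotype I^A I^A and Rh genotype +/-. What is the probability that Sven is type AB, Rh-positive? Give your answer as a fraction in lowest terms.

Sven's mother's ABO genotype from I^A i × I^B i: 1/4 I^A I^B, 1/4 I^A i, 1/4 I^B i, 1/4 i i.
Crossing each possibility with the father I^A I^A and summing P(type AB): 1/4·1/2 + 1/4·0 + 1/4·1/2 + 1/4·0 = 1/4.
Similarly for Rh via the mother's Rh distribution: P(Rh+) = 3/4.
Independent loci: 1/4 × 3/4 = 3/16.

3/16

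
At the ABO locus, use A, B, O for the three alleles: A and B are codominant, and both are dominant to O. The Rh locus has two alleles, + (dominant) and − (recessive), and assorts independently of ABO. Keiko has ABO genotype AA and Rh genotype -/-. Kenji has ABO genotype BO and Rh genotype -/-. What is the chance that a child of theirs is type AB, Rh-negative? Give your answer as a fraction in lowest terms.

1/2

ABO cross AA × BO → offspring phenotypes: 1/2 A, 1/2 AB.
Rh cross -/- × -/- → 1 Rh-.
Independent loci: P(type AB, Rh-negative) = 1/2 × 1 = 1/2.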